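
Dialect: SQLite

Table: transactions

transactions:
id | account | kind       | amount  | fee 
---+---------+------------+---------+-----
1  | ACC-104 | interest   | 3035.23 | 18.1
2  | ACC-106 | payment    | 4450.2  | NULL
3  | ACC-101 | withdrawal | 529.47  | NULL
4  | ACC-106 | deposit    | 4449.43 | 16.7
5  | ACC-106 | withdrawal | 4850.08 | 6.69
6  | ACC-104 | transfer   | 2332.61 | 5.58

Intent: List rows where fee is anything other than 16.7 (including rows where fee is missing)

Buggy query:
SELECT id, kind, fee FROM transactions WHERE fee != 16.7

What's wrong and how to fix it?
Bug: 'fee != 16.7' is unknown when fee is NULL, so NULL rows are silently excluded

Fix: Handle NULL separately with IS NULL alongside the inequality

Corrected query:
SELECT id, kind, fee FROM transactions WHERE fee != 16.7 OR fee IS NULL

Result:
id | kind       | fee 
---+------------+-----
1  | interest   | 18.1
2  | payment    | NULL
3  | withdrawal | NULL
5  | withdrawal | 6.69
6  | transfer   | 5.58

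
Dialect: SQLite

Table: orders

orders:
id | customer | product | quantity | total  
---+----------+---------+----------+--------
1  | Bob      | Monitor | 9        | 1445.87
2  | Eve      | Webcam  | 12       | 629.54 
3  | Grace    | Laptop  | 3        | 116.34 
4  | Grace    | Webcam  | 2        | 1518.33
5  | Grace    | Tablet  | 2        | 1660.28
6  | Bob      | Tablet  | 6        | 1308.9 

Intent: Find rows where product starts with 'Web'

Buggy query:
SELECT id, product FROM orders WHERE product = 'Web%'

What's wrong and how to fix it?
Bug: Wildcards only work with LIKE; '=' treats '%' as a literal character

Fix: Use LIKE for wildcard pattern matching

Corrected query:
SELECT id, product FROM orders WHERE product LIKE 'Web%'

Result:
id | product
---+--------
2  | Webcam 
4  | Webcam 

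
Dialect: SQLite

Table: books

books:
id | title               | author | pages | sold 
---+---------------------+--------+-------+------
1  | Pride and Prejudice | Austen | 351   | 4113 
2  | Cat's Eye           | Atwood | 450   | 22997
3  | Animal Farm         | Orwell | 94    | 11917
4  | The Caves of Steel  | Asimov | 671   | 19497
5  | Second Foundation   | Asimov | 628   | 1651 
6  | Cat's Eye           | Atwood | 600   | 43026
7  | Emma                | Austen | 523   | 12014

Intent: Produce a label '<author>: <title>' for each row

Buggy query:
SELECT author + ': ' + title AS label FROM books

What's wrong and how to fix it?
Bug: SQLite uses || for string concatenation; + coerces text to numbers (yielding 0)

Fix: Replace + with || to concatenate text

Corrected query:
SELECT author || ': ' || title AS label FROM books

Result:
label                      
---------------------------
Austen: Pride and Prejudice
Atwood: Cat's Eye          
Orwell: Animal Farm        
Asimov: The Caves of Steel 
Asimov: Second Foundation  
Atwood: Cat's Eye          
Austen: Emma               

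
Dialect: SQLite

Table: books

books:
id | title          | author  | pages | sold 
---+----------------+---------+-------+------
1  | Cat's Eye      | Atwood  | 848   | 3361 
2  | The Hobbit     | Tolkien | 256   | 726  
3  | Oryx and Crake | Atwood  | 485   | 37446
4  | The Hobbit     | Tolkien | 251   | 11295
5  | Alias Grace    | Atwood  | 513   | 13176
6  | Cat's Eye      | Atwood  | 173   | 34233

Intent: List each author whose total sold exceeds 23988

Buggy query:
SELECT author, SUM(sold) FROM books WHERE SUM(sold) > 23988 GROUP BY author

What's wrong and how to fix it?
Bug: SUM(sold) is an aggregate, but WHERE filters rows before aggregation

Fix: Use HAVING (which filters groups after aggregation) instead of WHERE

Corrected query:
SELECT author, SUM(sold) FROM books GROUP BY author HAVING SUM(sold) > 23988

Result:
author | SUM(sold)
-------+----------
Atwood | 88216    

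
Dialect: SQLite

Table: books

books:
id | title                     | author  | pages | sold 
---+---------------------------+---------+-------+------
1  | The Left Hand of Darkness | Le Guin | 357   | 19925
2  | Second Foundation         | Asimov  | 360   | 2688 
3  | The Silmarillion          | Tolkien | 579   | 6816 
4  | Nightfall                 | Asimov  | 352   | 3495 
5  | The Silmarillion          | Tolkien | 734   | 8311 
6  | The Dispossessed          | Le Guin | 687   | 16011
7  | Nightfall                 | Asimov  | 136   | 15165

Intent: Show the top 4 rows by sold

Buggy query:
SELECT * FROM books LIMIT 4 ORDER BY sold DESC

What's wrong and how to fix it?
Bug: LIMIT must come after ORDER BY

Fix: Swap the clauses: ORDER BY first, then LIMIT

Corrected query:
SELECT * FROM books ORDER BY sold DESC LIMIT 4

Result:
id | title                     | author  | pages | sold 
---+---------------------------+---------+-------+------
1  | The Left Hand of Darkness | Le Guin | 357   | 19925
6  | The Dispossessed          | Le Guin | 687   | 16011
7  | Nightfall                 | Asimov  | 136   | 15165
5  | The Silmarillion          | Tolkien | 734   | 8311 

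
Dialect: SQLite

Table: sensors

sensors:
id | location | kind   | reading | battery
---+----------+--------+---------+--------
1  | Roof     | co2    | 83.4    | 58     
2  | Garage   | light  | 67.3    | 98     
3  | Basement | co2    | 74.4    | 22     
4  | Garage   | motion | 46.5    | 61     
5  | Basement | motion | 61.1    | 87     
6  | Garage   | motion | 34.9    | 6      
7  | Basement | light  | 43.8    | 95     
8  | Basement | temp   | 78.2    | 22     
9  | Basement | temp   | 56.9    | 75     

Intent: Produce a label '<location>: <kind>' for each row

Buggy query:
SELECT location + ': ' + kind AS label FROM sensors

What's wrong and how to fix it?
Bug: SQLite uses || for string concatenation; + coerces text to numbers (yielding 0)

Fix: Use the || operator for string concatenation

Corrected query:
SELECT location || ': ' || kind AS label FROM sensors

Result:
label           
----------------
Roof: co2       
Garage: light   
Basement: co2   
Garage: motion  
Basement: motion
Garage: motion  
Basement: light 
Basement: temp  
Basement: temp  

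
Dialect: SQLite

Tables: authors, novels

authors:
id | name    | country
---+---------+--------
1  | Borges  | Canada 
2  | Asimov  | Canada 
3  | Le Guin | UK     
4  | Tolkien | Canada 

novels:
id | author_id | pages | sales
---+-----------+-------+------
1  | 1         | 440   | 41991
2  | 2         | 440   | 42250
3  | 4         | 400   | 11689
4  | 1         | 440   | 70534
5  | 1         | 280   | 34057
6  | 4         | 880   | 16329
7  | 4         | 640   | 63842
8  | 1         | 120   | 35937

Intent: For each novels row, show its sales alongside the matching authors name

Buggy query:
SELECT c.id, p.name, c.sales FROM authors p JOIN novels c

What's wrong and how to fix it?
Bug: JOIN with no ON clause produces a cartesian product; every novels row pairs with every authors row

Fix: Specify the join condition linking the foreign key to the parent id

Corrected query:
SELECT c.id, p.name, c.sales FROM authors p JOIN novels c ON c.author_id = p.id

Result:
id | name    | sales
---+---------+------
1  | Borges  | 41991
2  | Asimov  | 42250
3  | Tolkien | 11689
4  | Borges  | 70534
5  | Borges  | 34057
6  | Tolkien | 16329
7  | Tolkien | 63842
8  | Borges  | 35937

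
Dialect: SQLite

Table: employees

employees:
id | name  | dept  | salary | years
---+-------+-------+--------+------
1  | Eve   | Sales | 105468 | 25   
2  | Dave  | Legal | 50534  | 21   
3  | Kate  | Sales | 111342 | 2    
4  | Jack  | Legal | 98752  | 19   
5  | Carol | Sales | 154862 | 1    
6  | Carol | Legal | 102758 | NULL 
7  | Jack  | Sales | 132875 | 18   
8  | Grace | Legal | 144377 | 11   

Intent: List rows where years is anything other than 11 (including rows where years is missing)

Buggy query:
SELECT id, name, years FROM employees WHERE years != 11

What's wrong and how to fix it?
Bug: Inequality against NULL is unknown, not true; rows with NULL are dropped

Fix: Add an explicit OR years IS NULL to include the missing-value rows

Corrected query:
SELECT id, name, years FROM employees WHERE years != 11 OR years IS NULL

Result:
id | name  | years
---+-------+------
1  | Eve   | 25   
2  | Dave  | 21   
3  | Kate  | 2    
4  | Jack  | 19   
5  | Carol | 1    
6  | Carol | NULL 
7  | Jack  | 18   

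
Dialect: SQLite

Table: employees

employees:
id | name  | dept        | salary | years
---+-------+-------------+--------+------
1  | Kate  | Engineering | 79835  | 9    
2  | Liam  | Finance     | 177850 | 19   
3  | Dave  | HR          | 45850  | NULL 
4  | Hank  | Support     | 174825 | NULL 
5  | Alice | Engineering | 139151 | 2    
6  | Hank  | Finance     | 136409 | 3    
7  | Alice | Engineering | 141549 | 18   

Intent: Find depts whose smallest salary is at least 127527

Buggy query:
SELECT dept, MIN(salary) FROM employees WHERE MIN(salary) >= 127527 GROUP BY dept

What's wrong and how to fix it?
Bug: Aggregates like MIN are computed per group after WHERE runs

Fix: Replace WHERE with HAVING after the GROUP BY

Corrected query:
SELECT dept, MIN(salary) FROM employees GROUP BY dept HAVING MIN(salary) >= 127527

Result:
dept    | MIN(salary)
--------+------------
Finance | 136409     
Support | 174825     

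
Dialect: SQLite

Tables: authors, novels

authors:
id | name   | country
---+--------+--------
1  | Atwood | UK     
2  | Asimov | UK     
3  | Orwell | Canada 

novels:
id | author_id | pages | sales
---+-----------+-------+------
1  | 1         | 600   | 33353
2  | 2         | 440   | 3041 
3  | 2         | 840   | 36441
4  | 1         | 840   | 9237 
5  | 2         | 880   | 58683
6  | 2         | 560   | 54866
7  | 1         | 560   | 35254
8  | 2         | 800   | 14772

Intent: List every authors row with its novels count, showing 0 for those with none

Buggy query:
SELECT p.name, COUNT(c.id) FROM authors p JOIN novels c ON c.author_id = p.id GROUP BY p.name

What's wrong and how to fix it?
Bug: INNER JOIN drops authors rows that have no matching novels rows

Fix: Use LEFT JOIN so parents without children still appear (COUNT(c.id) gives 0)

Corrected query:
SELECT p.name, COUNT(c.id) FROM authors p LEFT JOIN novels c ON c.author_id = p.id GROUP BY p.name

Result:
name   | COUNT(c.id)
-------+------------
Asimov | 5          
Atwood | 3          
Orwell | 0          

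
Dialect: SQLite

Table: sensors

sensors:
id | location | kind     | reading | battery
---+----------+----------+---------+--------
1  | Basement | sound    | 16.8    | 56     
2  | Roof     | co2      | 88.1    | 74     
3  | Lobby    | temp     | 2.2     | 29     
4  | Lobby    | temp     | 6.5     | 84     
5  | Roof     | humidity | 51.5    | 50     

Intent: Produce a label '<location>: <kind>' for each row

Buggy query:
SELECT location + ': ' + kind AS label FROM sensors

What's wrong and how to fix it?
Bug: SQLite uses || for string concatenation; + coerces text to numbers (yielding 0)

Fix: Use the || operator for string concatenation

Corrected query:
SELECT location || ': ' || kind AS label FROM sensors

Result:
label          
---------------
Basement: sound
Roof: co2      
Lobby: temp    
Lobby: temp    
Roof: humidity 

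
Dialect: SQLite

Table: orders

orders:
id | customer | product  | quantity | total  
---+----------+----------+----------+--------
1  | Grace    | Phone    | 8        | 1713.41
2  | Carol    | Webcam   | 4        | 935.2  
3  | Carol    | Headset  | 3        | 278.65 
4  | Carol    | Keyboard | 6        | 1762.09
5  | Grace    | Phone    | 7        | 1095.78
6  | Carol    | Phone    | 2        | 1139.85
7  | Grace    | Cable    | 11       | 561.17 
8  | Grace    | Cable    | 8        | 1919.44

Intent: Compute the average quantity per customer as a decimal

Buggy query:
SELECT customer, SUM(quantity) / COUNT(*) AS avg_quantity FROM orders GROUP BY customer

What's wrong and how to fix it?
Bug: Both operands are integers, so '/' performs integer division and truncates

Fix: Cast one side to REAL so the division keeps the fractional part

Corrected query:
SELECT customer, SUM(quantity) * 1.0 / COUNT(*) AS avg_quantity FROM orders GROUP BY customer

Result:
customer | avg_quantity
---------+-------------
Carol    | 3.75        
Grace    | 8.5         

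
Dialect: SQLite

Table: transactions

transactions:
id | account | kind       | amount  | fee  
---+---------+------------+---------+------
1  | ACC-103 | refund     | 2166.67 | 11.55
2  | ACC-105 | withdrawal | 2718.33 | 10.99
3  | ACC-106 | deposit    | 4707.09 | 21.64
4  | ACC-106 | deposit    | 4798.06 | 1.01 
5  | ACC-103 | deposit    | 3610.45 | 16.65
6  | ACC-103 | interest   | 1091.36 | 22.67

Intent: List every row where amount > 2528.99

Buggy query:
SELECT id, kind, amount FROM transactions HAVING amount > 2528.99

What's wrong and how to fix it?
Bug: This is a non-aggregate query (no GROUP BY, no aggregates), so in SQLite the HAVING clause is invalid here; a row-level condition belongs in WHERE

Fix: Use WHERE for row-level filtering

Corrected query:
SELECT id, kind, amount FROM transactions WHERE amount > 2528.99

Result:
id | kind       | amount 
---+------------+--------
2  | withdrawal | 2718.33
3  | deposit    | 4707.09
4  | deposit    | 4798.06
5  | deposit    | 3610.45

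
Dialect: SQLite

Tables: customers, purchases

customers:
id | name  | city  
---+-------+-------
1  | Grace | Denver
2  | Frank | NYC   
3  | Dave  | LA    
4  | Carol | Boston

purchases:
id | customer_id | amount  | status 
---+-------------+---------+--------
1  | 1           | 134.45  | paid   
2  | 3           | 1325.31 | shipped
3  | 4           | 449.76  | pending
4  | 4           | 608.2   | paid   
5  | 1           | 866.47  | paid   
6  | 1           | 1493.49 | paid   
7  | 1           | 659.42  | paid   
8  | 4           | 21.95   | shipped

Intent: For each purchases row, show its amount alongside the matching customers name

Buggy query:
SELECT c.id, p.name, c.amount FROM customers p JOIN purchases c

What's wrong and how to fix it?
Bug: JOIN with no ON clause produces a cartesian product; every purchases row pairs with every customers row

Fix: Specify the join condition linking the foreign key to the parent id

Corrected query:
SELECT c.id, p.name, c.amount FROM customers p JOIN purchases c ON c.customer_id = p.id

Result:
id | name  | amount 
---+-------+--------
1  | Grace | 134.45 
2  | Dave  | 1325.31
3  | Carol | 449.76 
4  | Carol | 608.2  
5  | Grace | 866.47 
6  | Grace | 1493.49
7  | Grace | 659.42 
8  | Carol | 21.95  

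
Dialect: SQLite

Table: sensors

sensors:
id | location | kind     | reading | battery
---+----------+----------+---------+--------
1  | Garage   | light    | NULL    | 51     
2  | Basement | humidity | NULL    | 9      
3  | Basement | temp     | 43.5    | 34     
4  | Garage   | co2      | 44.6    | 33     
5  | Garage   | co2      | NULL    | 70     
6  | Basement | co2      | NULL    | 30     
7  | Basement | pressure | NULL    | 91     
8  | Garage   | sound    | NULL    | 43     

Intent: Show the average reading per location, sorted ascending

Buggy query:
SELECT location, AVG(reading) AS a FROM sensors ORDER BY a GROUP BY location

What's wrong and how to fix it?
Bug: ORDER BY appears before GROUP BY; SQL clause order requires GROUP BY first

Fix: Reorder: SELECT … FROM … GROUP BY … ORDER BY …

Corrected query:
SELECT location, AVG(reading) AS a FROM sensors GROUP BY location ORDER BY a

Result:
location | a   
---------+-----
Basement | 43.5
Garage   | 44.6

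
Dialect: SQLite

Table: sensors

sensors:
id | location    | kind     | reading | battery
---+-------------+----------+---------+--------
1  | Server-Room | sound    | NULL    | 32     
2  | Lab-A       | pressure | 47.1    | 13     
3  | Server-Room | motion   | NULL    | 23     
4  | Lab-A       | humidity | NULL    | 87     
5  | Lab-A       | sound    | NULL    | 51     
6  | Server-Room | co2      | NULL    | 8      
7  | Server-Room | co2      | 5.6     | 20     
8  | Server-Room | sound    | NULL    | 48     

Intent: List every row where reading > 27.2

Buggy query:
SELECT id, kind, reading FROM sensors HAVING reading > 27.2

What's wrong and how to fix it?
Bug: HAVING filters the output of aggregation, but this query has no GROUP BY and no aggregate functions, so SQLite rejects it (HAVING clause on a non-aggregate query); the condition here is per row

Fix: Use WHERE for row-level filtering

Corrected query:
SELECT id, kind, reading FROM sensors WHERE reading > 27.2

Result:
id | kind     | reading
---+----------+--------
2  | pressure | 47.1   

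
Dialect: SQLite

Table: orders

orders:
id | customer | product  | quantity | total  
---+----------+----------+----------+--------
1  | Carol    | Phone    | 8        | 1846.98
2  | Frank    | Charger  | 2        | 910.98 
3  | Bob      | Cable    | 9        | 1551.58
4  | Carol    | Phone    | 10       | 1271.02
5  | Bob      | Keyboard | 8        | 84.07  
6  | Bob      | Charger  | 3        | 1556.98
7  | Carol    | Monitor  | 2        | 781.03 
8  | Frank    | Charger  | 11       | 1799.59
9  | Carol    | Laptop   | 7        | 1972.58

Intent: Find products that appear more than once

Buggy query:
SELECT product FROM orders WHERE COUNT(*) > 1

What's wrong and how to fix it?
Bug: WHERE can't reference COUNT(*); aggregates are computed after WHERE

Fix: GROUP BY product, then filter groups with HAVING COUNT(*) > 1

Corrected query:
SELECT product FROM orders GROUP BY product HAVING COUNT(*) > 1

Result:
product
-------
Charger
Phone  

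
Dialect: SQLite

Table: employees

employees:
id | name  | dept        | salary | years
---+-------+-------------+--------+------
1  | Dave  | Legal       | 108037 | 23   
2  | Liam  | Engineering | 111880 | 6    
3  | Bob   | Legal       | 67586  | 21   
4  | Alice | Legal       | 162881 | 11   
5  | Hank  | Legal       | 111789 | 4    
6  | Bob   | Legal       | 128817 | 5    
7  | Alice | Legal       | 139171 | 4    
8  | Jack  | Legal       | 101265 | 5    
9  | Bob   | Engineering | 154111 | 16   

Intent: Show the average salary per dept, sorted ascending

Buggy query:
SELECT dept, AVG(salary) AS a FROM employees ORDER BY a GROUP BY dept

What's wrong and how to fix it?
Bug: ORDER BY appears before GROUP BY; SQL clause order requires GROUP BY first

Fix: Reorder: SELECT … FROM … GROUP BY … ORDER BY …

Corrected query:
SELECT dept, AVG(salary) AS a FROM employees GROUP BY dept ORDER BY a

Result:
dept        | a       
------------+---------
Legal       | 117078  
Engineering | 132995.5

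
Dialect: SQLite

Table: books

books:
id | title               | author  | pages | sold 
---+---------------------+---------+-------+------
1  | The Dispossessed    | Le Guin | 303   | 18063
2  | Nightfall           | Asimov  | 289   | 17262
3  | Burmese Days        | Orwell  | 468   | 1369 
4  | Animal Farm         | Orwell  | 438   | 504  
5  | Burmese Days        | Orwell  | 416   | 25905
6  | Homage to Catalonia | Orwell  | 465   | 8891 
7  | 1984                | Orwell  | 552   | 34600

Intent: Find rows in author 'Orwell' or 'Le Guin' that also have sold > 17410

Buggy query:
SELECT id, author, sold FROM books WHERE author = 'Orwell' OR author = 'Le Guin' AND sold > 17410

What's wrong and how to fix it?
Bug: AND binds tighter than OR, so this parses as author = 'Orwell' OR (author = 'Le Guin' AND sold > 17410)

Fix: Add parentheses around the OR so the AND applies to both alternatives

Corrected query:
SELECT id, author, sold FROM books WHERE (author = 'Orwell' OR author = 'Le Guin') AND sold > 17410

Result:
id | author  | sold 
---+---------+------
1  | Le Guin | 18063
5  | Orwell  | 25905
7  | Orwell  | 34600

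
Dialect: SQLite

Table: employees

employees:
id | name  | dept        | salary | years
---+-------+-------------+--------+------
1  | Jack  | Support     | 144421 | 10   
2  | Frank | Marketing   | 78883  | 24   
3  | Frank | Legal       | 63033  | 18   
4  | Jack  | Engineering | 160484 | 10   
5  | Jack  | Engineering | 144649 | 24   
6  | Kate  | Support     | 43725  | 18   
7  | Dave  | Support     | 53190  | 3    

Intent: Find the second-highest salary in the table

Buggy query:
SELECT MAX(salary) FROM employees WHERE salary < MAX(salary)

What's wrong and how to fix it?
Bug: The inner MAX is an aggregate inside WHERE, which is not allowed

Fix: Put the inner MAX in a scalar subquery

Corrected query:
SELECT MAX(salary) FROM employees WHERE salary < (SELECT MAX(salary) FROM employees)

Result:
MAX(salary)
-----------
144649     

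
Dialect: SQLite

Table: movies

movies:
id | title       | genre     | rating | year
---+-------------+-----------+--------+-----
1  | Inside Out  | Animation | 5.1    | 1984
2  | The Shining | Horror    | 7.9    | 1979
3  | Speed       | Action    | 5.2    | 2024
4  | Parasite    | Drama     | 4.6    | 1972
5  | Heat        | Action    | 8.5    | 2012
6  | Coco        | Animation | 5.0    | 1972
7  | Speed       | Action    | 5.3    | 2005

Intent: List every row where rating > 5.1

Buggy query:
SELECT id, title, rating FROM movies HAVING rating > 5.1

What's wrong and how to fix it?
Bug: This is a non-aggregate query (no GROUP BY, no aggregates), so in SQLite the HAVING clause is invalid here; a row-level condition belongs in WHERE

Fix: Replace HAVING with WHERE since the condition applies to individual rows

Corrected query:
SELECT id, title, rating FROM movies WHERE rating > 5.1

Result:
id | title       | rating
---+-------------+-------
2  | The Shining | 7.9   
3  | Speed       | 5.2   
5  | Heat        | 8.5   
7  | Speed       | 5.3   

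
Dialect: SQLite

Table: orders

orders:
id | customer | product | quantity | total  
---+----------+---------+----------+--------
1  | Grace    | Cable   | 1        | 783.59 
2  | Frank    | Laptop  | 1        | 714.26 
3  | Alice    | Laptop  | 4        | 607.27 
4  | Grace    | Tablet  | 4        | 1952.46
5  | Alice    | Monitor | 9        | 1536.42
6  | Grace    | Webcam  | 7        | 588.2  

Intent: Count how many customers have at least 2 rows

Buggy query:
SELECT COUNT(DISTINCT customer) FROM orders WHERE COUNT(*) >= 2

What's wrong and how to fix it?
Bug: COUNT(*) cannot appear in WHERE; the per-group count doesn't exist yet

Fix: Group first with HAVING COUNT(*) >= 2, then COUNT the resulting groups

Corrected query:
SELECT COUNT(*) FROM (SELECT customer FROM orders GROUP BY customer HAVING COUNT(*) >= 2)

Result:
COUNT(*)
--------
2       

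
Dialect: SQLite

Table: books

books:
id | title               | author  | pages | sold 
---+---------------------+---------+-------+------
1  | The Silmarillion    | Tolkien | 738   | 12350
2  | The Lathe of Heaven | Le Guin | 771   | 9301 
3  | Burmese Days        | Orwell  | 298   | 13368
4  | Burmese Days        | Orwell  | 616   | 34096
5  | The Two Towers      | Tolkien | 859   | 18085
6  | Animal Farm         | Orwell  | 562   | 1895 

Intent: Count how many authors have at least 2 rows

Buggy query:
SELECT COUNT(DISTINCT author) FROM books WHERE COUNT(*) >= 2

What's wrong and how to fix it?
Bug: WHERE filters individual rows, not groups, so a group-level COUNT is invalid there

Fix: Group first with HAVING COUNT(*) >= 2, then COUNT the resulting groups

Corrected query:
SELECT COUNT(*) FROM (SELECT author FROM books GROUP BY author HAVING COUNT(*) >= 2)

Result:
COUNT(*)
--------
2       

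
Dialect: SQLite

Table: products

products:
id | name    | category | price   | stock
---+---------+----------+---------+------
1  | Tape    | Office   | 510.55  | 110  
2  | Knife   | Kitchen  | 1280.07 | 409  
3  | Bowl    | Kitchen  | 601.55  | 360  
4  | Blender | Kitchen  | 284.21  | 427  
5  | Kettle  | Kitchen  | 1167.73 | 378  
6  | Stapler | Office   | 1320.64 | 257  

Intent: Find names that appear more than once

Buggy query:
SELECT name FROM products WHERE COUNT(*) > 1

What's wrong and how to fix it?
Bug: COUNT(*) is an aggregate and cannot be used in WHERE

Fix: Group first, then use HAVING for the count condition

Corrected query:
SELECT name FROM products GROUP BY name HAVING COUNT(*) > 1

Result:
(no rows)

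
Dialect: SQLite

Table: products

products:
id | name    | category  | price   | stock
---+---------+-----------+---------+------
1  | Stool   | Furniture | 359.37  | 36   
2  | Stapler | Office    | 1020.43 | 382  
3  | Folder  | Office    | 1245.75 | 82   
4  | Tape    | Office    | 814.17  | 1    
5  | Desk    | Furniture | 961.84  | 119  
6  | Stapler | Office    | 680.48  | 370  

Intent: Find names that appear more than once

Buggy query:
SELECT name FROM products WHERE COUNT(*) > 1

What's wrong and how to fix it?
Bug: WHERE can't reference COUNT(*); aggregates are computed after WHERE

Fix: Group first, then use HAVING for the count condition

Corrected query:
SELECT name FROM products GROUP BY name HAVING COUNT(*) > 1

Result:
name   
-------
Stapler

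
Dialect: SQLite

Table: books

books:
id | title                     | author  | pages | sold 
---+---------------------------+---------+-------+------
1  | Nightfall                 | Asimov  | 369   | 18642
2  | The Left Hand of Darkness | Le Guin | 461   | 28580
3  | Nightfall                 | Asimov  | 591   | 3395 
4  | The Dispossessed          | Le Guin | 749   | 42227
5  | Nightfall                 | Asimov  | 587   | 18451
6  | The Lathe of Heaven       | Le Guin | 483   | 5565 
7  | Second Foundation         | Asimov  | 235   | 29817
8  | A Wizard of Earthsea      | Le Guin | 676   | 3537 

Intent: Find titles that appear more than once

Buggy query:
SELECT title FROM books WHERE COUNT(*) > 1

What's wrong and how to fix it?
Bug: COUNT(*) is an aggregate and cannot be used in WHERE

Fix: GROUP BY title, then filter groups with HAVING COUNT(*) > 1

Corrected query:
SELECT title FROM books GROUP BY title HAVING COUNT(*) > 1

Result:
title    
---------
Nightfall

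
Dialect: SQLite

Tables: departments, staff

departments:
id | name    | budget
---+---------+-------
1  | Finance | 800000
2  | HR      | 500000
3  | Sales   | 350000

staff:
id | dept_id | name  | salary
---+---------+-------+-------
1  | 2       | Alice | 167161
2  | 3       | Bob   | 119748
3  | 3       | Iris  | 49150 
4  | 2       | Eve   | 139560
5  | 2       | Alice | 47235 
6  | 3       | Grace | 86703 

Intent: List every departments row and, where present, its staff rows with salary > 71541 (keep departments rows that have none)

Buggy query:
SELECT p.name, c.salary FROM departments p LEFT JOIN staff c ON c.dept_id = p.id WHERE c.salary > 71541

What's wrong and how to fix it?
Bug: A WHERE condition on the right-hand table after LEFT JOIN drops unmatched parents

Fix: Put 'c.salary > 71541' in the JOIN's ON clause instead of WHERE

Corrected query:
SELECT p.name, c.salary FROM departments p LEFT JOIN staff c ON c.dept_id = p.id AND c.salary > 71541

Result:
name    | salary
--------+-------
Finance | NULL  
HR      | 139560
HR      | 167161
Sales   | 86703 
Sales   | 119748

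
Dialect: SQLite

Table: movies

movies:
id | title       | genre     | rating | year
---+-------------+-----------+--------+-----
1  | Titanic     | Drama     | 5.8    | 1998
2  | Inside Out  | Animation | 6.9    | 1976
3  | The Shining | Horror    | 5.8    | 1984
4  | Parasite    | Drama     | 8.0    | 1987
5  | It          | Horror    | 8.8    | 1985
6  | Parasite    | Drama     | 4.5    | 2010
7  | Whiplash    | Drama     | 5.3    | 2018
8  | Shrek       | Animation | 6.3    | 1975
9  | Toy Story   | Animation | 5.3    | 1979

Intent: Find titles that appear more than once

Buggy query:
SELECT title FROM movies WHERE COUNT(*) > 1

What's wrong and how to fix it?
Bug: WHERE can't reference COUNT(*); aggregates are computed after WHERE

Fix: GROUP BY title, then filter groups with HAVING COUNT(*) > 1

Corrected query:
SELECT title FROM movies GROUP BY title HAVING COUNT(*) > 1

Result:
title   
--------
Parasite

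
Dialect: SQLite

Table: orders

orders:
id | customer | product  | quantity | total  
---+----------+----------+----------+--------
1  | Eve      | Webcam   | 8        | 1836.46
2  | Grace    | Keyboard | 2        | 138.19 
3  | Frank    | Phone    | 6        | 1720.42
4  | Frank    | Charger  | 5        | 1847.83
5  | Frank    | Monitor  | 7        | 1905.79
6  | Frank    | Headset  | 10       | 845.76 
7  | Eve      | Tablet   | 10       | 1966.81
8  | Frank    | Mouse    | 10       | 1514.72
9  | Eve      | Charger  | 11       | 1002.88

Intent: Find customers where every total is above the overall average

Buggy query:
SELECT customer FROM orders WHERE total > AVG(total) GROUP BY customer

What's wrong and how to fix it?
Bug: WHERE evaluates per row before aggregation, so AVG() is unavailable

Fix: Use a subquery for AVG and a HAVING MIN(...) filter so the condition holds for every row in the group

Corrected query:
SELECT customer FROM orders GROUP BY customer HAVING MIN(total) > (SELECT AVG(total) FROM orders)

Result:
(no rows)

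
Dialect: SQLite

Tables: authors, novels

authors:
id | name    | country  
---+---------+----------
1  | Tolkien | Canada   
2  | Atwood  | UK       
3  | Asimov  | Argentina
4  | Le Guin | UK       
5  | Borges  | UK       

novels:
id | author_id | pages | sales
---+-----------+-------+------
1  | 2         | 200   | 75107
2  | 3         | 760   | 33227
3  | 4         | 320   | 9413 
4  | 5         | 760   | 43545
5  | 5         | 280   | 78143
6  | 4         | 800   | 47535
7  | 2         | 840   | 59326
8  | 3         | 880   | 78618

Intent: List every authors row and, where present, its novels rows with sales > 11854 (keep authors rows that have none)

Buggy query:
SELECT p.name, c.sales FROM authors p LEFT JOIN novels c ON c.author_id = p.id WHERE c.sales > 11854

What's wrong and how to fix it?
Bug: Filtering c.sales in WHERE discards the NULL rows produced by LEFT JOIN, turning it into an inner join

Fix: Put 'c.sales > 11854' in the JOIN's ON clause instead of WHERE

Corrected query:
SELECT p.name, c.sales FROM authors p LEFT JOIN novels c ON c.author_id = p.id AND c.sales > 11854

Result:
name    | sales
--------+------
Tolkien | NULL 
Atwood  | 59326
Atwood  | 75107
Asimov  | 33227
Asimov  | 78618
Le Guin | 47535
Borges  | 43545
Borges  | 78143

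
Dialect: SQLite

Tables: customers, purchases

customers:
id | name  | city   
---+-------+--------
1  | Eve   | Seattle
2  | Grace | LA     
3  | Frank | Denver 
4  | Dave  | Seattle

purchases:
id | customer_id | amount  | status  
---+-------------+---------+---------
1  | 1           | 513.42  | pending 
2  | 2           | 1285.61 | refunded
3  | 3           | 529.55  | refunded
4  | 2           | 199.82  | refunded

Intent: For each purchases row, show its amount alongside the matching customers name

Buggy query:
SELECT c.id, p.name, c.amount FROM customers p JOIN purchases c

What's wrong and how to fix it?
Bug: Missing join condition: each purchases row is matched to all customers rows instead of just its own

Fix: Add ON c.customer_id = p.id to the JOIN

Corrected query:
SELECT c.id, p.name, c.amount FROM customers p JOIN purchases c ON c.customer_id = p.id

Result:
id | name  | amount 
---+-------+--------
1  | Eve   | 513.42 
2  | Grace | 1285.61
3  | Frank | 529.55 
4  | Grace | 199.82 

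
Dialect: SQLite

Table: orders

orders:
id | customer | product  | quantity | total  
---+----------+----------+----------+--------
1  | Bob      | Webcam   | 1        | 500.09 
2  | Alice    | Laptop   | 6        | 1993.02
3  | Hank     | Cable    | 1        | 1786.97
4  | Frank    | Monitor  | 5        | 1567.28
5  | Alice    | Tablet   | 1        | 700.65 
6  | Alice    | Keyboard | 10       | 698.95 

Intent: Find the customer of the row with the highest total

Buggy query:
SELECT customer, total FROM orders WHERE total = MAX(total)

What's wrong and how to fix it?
Bug: MAX(total) is an aggregate and cannot be used directly in WHERE

Fix: Wrap MAX in a scalar subquery so WHERE compares against a single value

Corrected query:
SELECT customer, total FROM orders WHERE total = (SELECT MAX(total) FROM orders)

Result:
customer | total  
---------+--------
Alice    | 1993.02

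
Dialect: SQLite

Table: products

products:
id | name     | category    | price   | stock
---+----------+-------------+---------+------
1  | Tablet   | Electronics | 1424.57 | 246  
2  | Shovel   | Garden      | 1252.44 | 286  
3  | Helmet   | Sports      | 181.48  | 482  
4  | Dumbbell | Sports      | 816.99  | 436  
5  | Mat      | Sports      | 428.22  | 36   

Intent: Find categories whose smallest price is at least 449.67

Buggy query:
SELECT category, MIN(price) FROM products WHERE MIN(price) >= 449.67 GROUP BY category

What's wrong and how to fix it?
Bug: MIN() in WHERE is a misuse of aggregate

Fix: Replace WHERE with HAVING after the GROUP BY

Corrected query:
SELECT category, MIN(price) FROM products GROUP BY category HAVING MIN(price) >= 449.67

Result:
category    | MIN(price)
------------+-----------
Electronics | 1424.57   
Garden      | 1252.44   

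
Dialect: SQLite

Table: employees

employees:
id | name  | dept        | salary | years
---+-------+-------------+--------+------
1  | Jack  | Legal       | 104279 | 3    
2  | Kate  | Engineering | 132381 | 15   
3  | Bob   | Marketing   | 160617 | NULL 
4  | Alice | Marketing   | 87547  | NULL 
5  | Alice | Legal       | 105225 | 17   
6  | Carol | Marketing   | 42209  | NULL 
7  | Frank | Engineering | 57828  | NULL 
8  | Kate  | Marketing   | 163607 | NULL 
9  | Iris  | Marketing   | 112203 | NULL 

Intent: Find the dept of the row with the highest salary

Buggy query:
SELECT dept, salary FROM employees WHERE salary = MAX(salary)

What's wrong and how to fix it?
Bug: MAX(salary) is an aggregate and cannot be used directly in WHERE

Fix: Use a subquery: WHERE salary = (SELECT MAX(salary) FROM employees)

Corrected query:
SELECT dept, salary FROM employees WHERE salary = (SELECT MAX(salary) FROM employees)

Result:
dept      | salary
----------+-------
Marketing | 163607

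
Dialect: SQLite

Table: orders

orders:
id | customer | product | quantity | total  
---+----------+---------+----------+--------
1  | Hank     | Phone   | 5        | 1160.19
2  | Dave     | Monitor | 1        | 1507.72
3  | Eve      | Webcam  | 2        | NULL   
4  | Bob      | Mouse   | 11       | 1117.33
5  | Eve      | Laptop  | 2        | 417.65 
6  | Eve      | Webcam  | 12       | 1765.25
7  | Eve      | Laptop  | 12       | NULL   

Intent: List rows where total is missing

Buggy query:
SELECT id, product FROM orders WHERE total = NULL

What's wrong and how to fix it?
Bug: '= NULL' is always unknown in SQL three-valued logic, so no rows match

Fix: Replace '= NULL' with 'IS NULL'

Corrected query:
SELECT id, product FROM orders WHERE total IS NULL

Result:
id | product
---+--------
3  | Webcam 
7  | Laptop 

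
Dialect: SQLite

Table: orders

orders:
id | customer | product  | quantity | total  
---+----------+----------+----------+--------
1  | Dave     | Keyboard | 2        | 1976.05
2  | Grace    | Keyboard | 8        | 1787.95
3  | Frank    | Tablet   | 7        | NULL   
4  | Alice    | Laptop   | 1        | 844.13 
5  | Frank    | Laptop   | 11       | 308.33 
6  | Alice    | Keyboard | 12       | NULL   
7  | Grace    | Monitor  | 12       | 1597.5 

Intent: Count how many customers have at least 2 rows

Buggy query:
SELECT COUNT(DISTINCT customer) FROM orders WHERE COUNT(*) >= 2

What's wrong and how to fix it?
Bug: WHERE filters individual rows, not groups, so a group-level COUNT is invalid there

Fix: Use a subquery that GROUPs and filters with HAVING, then count its rows

Corrected query:
SELECT COUNT(*) FROM (SELECT customer FROM orders GROUP BY customer HAVING COUNT(*) >= 2)

Result:
COUNT(*)
--------
3       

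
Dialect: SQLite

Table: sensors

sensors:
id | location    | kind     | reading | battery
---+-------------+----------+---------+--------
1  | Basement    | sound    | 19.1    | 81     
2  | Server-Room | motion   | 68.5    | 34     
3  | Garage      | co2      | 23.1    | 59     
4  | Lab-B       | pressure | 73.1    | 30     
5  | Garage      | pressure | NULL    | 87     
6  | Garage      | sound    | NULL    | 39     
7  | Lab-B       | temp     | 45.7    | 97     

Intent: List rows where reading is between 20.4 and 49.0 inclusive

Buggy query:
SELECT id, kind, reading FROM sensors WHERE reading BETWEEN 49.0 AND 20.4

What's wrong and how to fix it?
Bug: The bounds are reversed; BETWEEN a AND b requires a <= b to match anything

Fix: Swap the bounds so the smaller value comes first

Corrected query:
SELECT id, kind, reading FROM sensors WHERE reading BETWEEN 20.4 AND 49.0

Result:
id | kind | reading
---+------+--------
3  | co2  | 23.1   
7  | temp | 45.7   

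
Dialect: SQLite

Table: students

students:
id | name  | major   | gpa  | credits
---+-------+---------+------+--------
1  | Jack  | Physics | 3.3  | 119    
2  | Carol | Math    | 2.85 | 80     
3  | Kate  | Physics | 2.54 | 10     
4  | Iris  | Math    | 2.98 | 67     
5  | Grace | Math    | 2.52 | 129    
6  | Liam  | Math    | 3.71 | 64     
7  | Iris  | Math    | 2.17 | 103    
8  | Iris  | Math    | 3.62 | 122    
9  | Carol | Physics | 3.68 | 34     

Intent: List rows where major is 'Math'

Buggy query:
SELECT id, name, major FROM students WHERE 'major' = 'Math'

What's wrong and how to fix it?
Bug: Single quotes denote string literals in SQL; the column name is being compared as a constant string

Fix: Remove the quotes around the column name (or use double quotes for an identifier)

Corrected query:
SELECT id, name, major FROM students WHERE major = 'Math'

Result:
id | name  | major
---+-------+------
2  | Carol | Math 
4  | Iris  | Math 
5  | Grace | Math 
6  | Liam  | Math 
7  | Iris  | Math 
8  | Iris  | Math 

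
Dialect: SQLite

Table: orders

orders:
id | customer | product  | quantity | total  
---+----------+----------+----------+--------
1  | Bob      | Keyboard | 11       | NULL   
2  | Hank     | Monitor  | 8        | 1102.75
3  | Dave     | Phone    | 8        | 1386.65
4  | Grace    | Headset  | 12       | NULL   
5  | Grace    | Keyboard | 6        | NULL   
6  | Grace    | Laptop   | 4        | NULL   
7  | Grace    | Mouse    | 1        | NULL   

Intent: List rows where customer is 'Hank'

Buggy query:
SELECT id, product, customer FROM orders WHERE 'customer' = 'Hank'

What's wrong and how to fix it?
Bug: Single quotes denote string literals in SQL; the column name is being compared as a constant string

Fix: Remove the quotes around the column name (or use double quotes for an identifier)

Corrected query:
SELECT id, product, customer FROM orders WHERE customer = 'Hank'

Result:
id | product | customer
---+---------+---------
2  | Monitor | Hank    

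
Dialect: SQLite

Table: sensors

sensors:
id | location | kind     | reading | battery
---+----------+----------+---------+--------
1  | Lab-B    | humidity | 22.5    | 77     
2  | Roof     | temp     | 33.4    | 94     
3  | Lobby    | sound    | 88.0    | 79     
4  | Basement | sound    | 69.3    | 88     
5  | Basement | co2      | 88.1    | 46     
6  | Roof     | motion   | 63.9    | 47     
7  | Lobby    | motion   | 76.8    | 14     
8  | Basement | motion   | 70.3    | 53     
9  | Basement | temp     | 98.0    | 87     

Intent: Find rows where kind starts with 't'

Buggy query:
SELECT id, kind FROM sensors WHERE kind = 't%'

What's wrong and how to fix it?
Bug: '=' compares the literal string including the % character; pattern matching needs LIKE

Fix: Use LIKE for wildcard pattern matching

Corrected query:
SELECT id, kind FROM sensors WHERE kind LIKE 't%'

Result:
id | kind
---+-----
2  | temp
9  | temp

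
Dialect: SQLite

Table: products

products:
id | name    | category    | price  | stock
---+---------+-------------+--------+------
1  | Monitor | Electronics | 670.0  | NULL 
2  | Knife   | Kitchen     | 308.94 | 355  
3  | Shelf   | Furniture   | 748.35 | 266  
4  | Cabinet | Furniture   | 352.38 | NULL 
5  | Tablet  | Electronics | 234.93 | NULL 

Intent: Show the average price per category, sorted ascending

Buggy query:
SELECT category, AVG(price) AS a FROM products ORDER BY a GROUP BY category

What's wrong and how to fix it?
Bug: GROUP BY must precede ORDER BY

Fix: Reorder: SELECT … FROM … GROUP BY … ORDER BY …

Corrected query:
SELECT category, AVG(price) AS a FROM products GROUP BY category ORDER BY a

Result:
category    | a      
------------+--------
Kitchen     | 308.94 
Electronics | 452.465
Furniture   | 550.365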